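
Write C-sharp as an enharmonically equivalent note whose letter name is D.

C# is pitch class 1. The letter D alone is pitch class 2.
To reach pitch class 1 from D requires an offset of -1 semitone, i.e. flat: Db.

Db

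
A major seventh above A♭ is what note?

A up a major seventh is G#, so the target letter is G.
From Ab, a major seventh is 11 semitones up: G.

G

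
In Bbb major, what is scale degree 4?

Degree 4 takes the letter 3 steps above B, which is E.
In major, degree 4 sits 5 semitones above the tonic. Bbb + 5 semitones is pitch class 2, spelled on E as Ebb.

Ebb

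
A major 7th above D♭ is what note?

C

A seventh above D lands on the letter C.
A major seventh spans 11 semitones, so Db moves to pitch class 0. On the letter C that is C.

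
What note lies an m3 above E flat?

Gb

A third above E lands on the letter G.
A minor third spans 3 semitones, so Eb moves to pitch class 6. On the letter G that is Gb.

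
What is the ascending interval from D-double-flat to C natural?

augmented seventh

Counting letters D–E–F–G–A–B–C gives a seventh.
Dbb→C = 12 semitones, 1 wider than the major seventh (11), so augmented.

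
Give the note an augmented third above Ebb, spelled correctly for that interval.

A third above E lands on the letter G.
An augmented third spans 5 semitones, so Ebb moves to pitch class 7. On the letter G that is G.

G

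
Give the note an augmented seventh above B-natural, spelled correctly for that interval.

B up a major seventh is A#, so the target letter is A.
From B, an augmented seventh is 12 semitones up: A##.

A##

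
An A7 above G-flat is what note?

F#

A seventh above G lands on the letter F.
An augmented seventh spans 12 semitones, so Gb moves to pitch class 6. On the letter F that is F#.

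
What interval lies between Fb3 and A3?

augmented third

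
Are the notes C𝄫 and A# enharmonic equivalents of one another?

Cbb = pitch class 10 and A# = pitch class 10 — the same pitch class, so they are enharmonic equivalents.

Yes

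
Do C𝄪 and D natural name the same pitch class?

Yes

C## = pitch class 2 and D = pitch class 2 — the same pitch class, so they are enharmonic equivalents.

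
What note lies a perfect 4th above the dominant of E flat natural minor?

Eb

The dominant of Eb natural minor is Bb.
A perfect fourth (5 semitones) above Bb lands on the letter E, giving Eb.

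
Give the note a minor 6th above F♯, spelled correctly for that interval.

D

A sixth above F lands on the letter D.
A minor sixth spans 8 semitones, so F# moves to pitch class 2. On the letter D that is D.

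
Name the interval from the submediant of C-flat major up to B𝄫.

The submediant of Cb major is Ab.
Ab up to Bbb: letters A→B make it a second; 1 semitone makes it minor.

minor second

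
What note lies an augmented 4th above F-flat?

A fourth above F lands on the letter B.
An augmented fourth spans 6 semitones, so Fb moves to pitch class 10. On the letter B that is Bb.

Bb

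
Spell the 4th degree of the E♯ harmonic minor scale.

The E# harmonic minor scale runs E# F## G# A# B# C# D##.
Degree 4 is A#.

A#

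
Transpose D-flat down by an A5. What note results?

A fifth below D lands on the letter G.
An augmented fifth spans 8 semitones, so Db moves to pitch class 5. On the letter G that is Gbb.

Gbb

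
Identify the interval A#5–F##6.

Counting letters A–B–C–D–E–F gives a sixth.
A#→F## = 9 semitones, exactly the major sixth.

major sixth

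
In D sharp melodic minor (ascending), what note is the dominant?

A#

The D# melodic minor (ascending) scale runs D# E# F# G# A# B# C##.
Degree 5 is A#.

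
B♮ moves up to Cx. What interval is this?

augmented second

The letter names run B→C, a span of 1 letter step, so the interval is some kind of second.
B to C## is 3 semitones. A major second is 2, so 3 makes it augmented.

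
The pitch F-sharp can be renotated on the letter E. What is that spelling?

E##

F# is pitch class 6. The letter E alone is pitch class 4.
To reach pitch class 6 from E requires an offset of +2 semitones, i.e. double sharp: E##.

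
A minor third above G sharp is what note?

B

A third above G lands on the letter B.
A minor third spans 3 semitones, so G# moves to pitch class 11. On the letter B that is B.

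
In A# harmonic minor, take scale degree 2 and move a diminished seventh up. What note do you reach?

Scale degree 2 of A# harmonic minor is B#.
A diminished seventh (9 semitones) above B# lands on the letter A, giving A.

A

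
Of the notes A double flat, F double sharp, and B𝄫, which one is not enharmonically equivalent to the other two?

Bbb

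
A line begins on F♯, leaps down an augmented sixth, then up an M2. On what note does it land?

Bb

An augmented sixth down from F# is Ab (letter A, 10 semitones down).
A major second up from Ab is Bb (letter B, 2 semitones up).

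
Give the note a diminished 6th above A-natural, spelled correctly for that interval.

Fb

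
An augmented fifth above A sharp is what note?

E##

A fifth above A lands on the letter E.
An augmented fifth spans 8 semitones, so A# moves to pitch class 6. On the letter E that is E##.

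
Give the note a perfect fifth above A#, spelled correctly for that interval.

A fifth above A lands on the letter E.
A perfect fifth spans 7 semitones, so A# moves to pitch class 5. On the letter E that is E#.

E#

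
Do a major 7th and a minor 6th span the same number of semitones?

No

A major seventh spans 11 semitones; a minor sixth spans 8.
The spans differ, so they are not enharmonic equivalents.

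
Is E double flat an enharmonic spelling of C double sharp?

Ebb is pitch class 2; C## is pitch class 2.
All spellings map to pitch class 2, so they are enharmonically equivalent.

Yes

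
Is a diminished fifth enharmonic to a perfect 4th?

A diminished fifth spans 6 semitones; a perfect fourth spans 5.
The spans differ, so they are not enharmonic equivalents.

No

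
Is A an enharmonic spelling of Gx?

Yes

A = pitch class 9 and G## = pitch class 9 — the same pitch class, so they are enharmonic equivalents.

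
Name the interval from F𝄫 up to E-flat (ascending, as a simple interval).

The letter names run F→E, a span of 6 letter steps, so the interval is some kind of seventh.
Fbb to Eb is 12 semitones. A major seventh is 11, so 12 makes it augmented.

augmented seventh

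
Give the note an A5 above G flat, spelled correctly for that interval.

D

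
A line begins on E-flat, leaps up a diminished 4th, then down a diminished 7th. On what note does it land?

A diminished fourth up from Eb is Abb (letter A, 4 semitones up).
A diminished seventh down from Abb is Bb (letter B, 9 semitones down).

Bb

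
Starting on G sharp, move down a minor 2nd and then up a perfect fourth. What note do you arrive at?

B#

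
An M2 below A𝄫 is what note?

Gbb

A second below A lands on the letter G.
A major second spans 2 semitones, so Abb moves to pitch class 5. On the letter G that is Gbb.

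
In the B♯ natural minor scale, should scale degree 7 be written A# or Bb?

A#

Each scale degree takes a distinct letter name. Degree 7 of a scale on B must use the letter A.
A# and Bb are enharmonically the same pitch, but only A# uses the letter A, so it is the correct spelling here.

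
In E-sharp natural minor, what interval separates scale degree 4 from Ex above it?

Scale degree 4 of E# natural minor is A#.
A# up to E##: letters A→E make it a fifth; 8 semitones makes it augmented.

augmented fifth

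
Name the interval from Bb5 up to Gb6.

minor sixth

The letter names run B→G, a span of 5 letter steps, so the interval is some kind of sixth.
Bb to Gb is 8 semitones. A major sixth is 9, so 8 makes it minor.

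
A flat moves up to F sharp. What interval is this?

augmented sixth

The letter names run A→F, a span of 5 letter steps, so the interval is some kind of sixth.
Ab to F# is 10 semitones. A major sixth is 9, so 10 makes it augmented.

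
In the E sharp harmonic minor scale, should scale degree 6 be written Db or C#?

Each scale degree takes a distinct letter name. Degree 6 of a scale on E must use the letter C.
C# and Db are enharmonically the same pitch, but only C# uses the letter C, so it is the correct spelling here.

C#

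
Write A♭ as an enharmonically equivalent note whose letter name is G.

G#

Plain G sits 1 semitone below Ab, so on the letter G the same pitch needs a sharp: G#.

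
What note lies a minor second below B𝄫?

Ab

A second below B lands on the letter A.
A minor second spans 1 semitone, so Bbb moves to pitch class 8. On the letter A that is Ab.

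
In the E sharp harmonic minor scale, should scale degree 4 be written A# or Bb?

A#

Each scale degree takes a distinct letter name. Degree 4 of a scale on E must use the letter A.
A# and Bb are enharmonically the same pitch, but only A# uses the letter A, so it is the correct spelling here.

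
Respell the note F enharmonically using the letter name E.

E#

Plain E sits 1 semitone below F, so on the letter E the same pitch needs a sharp: E#.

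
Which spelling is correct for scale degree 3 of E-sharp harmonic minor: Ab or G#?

G#

Each scale degree takes a distinct letter name. Degree 3 of a scale on E must use the letter G.
G# and Ab are enharmonically the same pitch, but only G# uses the letter G, so it is the correct spelling here.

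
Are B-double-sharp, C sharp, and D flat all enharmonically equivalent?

Yes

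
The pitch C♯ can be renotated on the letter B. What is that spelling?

C# is pitch class 1. The letter B alone is pitch class 11.
To reach pitch class 1 from B requires an offset of +2 semitones, i.e. double sharp: B##.

B##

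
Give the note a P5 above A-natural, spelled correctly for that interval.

A up a perfect fifth is E, so the target letter is E.
From A, a perfect fifth is 7 semitones up: E.

E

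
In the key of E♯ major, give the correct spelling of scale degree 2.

F##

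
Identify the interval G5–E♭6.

The letter names run G→E, a span of 5 letter steps, so the interval is some kind of sixth.
G to Eb is 8 semitones. A major sixth is 9, so 8 makes it minor.

minor sixth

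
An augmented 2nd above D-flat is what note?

D up a major second is E, so the target letter is E.
From Db, an augmented second is 3 semitones up: E.

E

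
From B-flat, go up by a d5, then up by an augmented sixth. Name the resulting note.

A diminished fifth up from Bb is Fb (letter F, 6 semitones up).
An augmented sixth up from Fb is D (letter D, 10 semitones up).

D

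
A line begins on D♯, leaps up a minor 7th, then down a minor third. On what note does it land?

A#

A minor seventh up from D# is C# (letter C, 10 semitones up).
A minor third down from C# is A# (letter A, 3 semitones down).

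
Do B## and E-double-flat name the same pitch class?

No

Two spellings are enharmonically equivalent only if they share a pitch class.
Here B## → 1, Ebb → 2; 1 ≠ 2, so they are not.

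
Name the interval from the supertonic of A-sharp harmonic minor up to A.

The supertonic of A# harmonic minor is B#.
B# up to A: letters B→A make it a seventh; 9 semitones makes it diminished.

diminished seventh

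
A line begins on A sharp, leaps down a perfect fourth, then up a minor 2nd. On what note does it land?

F#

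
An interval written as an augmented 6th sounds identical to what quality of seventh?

minor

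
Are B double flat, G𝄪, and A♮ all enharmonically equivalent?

Yes

Bbb = pitch class 9 and G## = pitch class 9 and A = pitch class 9 — the same pitch class, so they are enharmonic equivalents.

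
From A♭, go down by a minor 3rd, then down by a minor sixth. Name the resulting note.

A minor third down from Ab is F (letter F, 3 semitones down).
A minor sixth down from F is A (letter A, 8 semitones down).

A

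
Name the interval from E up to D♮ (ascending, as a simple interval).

minor seventh

Counting letters E–F–G–A–B–C–D gives a seventh.
E→D = 10 semitones, 1 narrower than the major seventh (11), so minor.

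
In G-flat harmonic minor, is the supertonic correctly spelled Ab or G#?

Each scale degree takes a distinct letter name. Degree 2 of a scale on G must use the letter A.
Ab and G# are enharmonically the same pitch, but only Ab uses the letter A, so it is the correct spelling here.

Ab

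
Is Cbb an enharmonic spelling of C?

Two spellings are enharmonically equivalent only if they share a pitch class.
Here Cbb → 10, C → 0; 0 ≠ 10, so they are not.

No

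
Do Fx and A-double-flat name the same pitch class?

Yes

F## is pitch class 7; Abb is pitch class 7.
All spellings map to pitch class 7, so they are enharmonically equivalent.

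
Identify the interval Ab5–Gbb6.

Counting letters A–B–C–D–E–F–G gives a seventh.
Ab→Gbb = 9 semitones, 2 narrower than the major seventh (11), so diminished.

diminished seventh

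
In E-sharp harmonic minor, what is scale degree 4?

Degree 4 takes the letter 3 steps above E, which is A.
In harmonic minor, degree 4 sits 5 semitones above the tonic. E# + 5 semitones is pitch class 10, spelled on A as A#.

A#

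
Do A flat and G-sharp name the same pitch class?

Ab is pitch class 8; G# is pitch class 8.
All spellings map to pitch class 8, so they are enharmonically equivalent.

Yes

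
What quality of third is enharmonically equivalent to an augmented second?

An augmented second spans 3 semitones.
A third spanning 3 semitones is minor (the major third is 4).

minor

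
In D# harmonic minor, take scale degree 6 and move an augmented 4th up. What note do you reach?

E#

Scale degree 6 of D# harmonic minor is B.
An augmented fourth (6 semitones) above B lands on the letter E, giving E#.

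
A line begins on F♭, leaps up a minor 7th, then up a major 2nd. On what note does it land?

A minor seventh up from Fb is Ebb (letter E, 10 semitones up).
A major second up from Ebb is Fb (letter F, 2 semitones up).

Fb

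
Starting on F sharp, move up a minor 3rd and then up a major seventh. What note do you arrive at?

A minor third up from F# is A (letter A, 3 semitones up).
A major seventh up from A is G# (letter G, 11 semitones up).

G#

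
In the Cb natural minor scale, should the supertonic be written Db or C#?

Each scale degree takes a distinct letter name. Degree 2 of a scale on C must use the letter D.
Db and C# are enharmonically the same pitch, but only Db uses the letter D, so it is the correct spelling here.

Db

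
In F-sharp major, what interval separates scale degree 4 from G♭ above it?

Scale degree 4 of F# major is B.
B up to Gb: letters B→G make it a sixth; 7 semitones makes it diminished.

diminished sixth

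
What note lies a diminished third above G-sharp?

Bb

A third above G lands on the letter B.
A diminished third spans 2 semitones, so G# moves to pitch class 10. On the letter B that is Bb.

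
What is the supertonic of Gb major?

Ab

The Gb major scale runs Gb Ab Bb Cb Db Eb F.
Degree 2 is Ab.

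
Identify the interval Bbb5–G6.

augmented sixth

Counting letters B–C–D–E–F–G gives a sixth.
Bbb→G = 10 semitones, 1 wider than the major sixth (9), so augmented.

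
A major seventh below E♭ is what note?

A seventh below E lands on the letter F.
A major seventh spans 11 semitones, so Eb moves to pitch class 4. On the letter F that is Fb.

Fb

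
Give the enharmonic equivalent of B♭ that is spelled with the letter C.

Cbb

Bb is pitch class 10. The letter C alone is pitch class 0.
To reach pitch class 10 from C requires an offset of -2 semitones, i.e. double flat: Cbb.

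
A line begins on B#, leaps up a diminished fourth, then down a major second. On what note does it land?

A diminished fourth up from B# is E (letter E, 4 semitones up).
A major second down from E is D (letter D, 2 semitones down).

D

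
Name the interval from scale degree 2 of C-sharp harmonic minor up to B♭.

diminished sixth

Scale degree 2 of C# harmonic minor is D#.
D# up to Bb: letters D→B make it a sixth; 7 semitones makes it diminished.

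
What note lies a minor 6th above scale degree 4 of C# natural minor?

Scale degree 4 of C# natural minor is F#.
A minor sixth (8 semitones) above F# lands on the letter D, giving D.

D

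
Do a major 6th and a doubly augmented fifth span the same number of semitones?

Yes

A major sixth spans 9 semitones; a doubly augmented fifth spans 9.
They are enharmonically equivalent.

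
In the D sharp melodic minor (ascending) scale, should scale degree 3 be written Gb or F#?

Each scale degree takes a distinct letter name. Degree 3 of a scale on D must use the letter F.
F# and Gb are enharmonically the same pitch, but only F# uses the letter F, so it is the correct spelling here.

F#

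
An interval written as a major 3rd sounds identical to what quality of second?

doubly augmented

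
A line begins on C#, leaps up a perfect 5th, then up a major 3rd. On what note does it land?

B#

A perfect fifth up from C# is G# (letter G, 7 semitones up).
A major third up from G# is B# (letter B, 4 semitones up).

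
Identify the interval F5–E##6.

doubly augmented seventh

The letter names run F→E, a span of 6 letter steps, so the interval is some kind of seventh.
F to E## is 13 semitones. A major seventh is 11, so 13 makes it doubly augmented.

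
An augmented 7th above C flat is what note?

A seventh above C lands on the letter B.
An augmented seventh spans 12 semitones, so Cb moves to pitch class 11. On the letter B that is B.

B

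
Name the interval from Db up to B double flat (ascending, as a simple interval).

The letter names run D→B, a span of 5 letter steps, so the interval is some kind of sixth.
Db to Bbb is 8 semitones. A major sixth is 9, so 8 makes it minor.

minor sixth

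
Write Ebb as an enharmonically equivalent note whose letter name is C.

Ebb is pitch class 2. The letter C alone is pitch class 0.
To reach pitch class 2 from C requires an offset of +2 semitones, i.e. double sharp: C##.

C##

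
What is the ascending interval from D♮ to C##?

augmented seventh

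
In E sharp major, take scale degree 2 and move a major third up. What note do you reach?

A##

Scale degree 2 of E# major is F##.
A major third (4 semitones) above F## lands on the letter A, giving A##.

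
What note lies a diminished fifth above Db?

D up a perfect fifth is A, so the target letter is A.
From Db, a diminished fifth is 6 semitones up: Abb.

Abb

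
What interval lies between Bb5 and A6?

The letter names run B→A, a span of 6 letter steps, so the interval is some kind of seventh.
Bb to A is 11 semitones. A major seventh is 11, so 11 makes it major.

major seventh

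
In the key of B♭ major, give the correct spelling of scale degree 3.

D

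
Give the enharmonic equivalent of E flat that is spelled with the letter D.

Plain D sits 1 semitone below Eb, so on the letter D the same pitch needs a sharp: D#.

D#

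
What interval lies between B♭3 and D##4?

Counting letters B–C–D gives a third.
Bb→D## = 6 semitones, 2 wider than the major third (4), so doubly augmented.

doubly augmented third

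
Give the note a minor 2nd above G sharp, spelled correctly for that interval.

G up a major second is A, so the target letter is A.
From G#, a minor second is 1 semitone up: A.

A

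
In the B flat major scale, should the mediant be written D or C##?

Each scale degree takes a distinct letter name. Degree 3 of a scale on B must use the letter D.
D and C## are enharmonically the same pitch, but only D uses the letter D, so it is the correct spelling here.

D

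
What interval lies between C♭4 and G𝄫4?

Counting letters C–D–E–F–G gives a fifth.
Cb→Gbb = 6 semitones, 1 narrower than the perfect fifth (7), so diminished.

diminished fifth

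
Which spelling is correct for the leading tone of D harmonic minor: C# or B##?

Each scale degree takes a distinct letter name. Degree 7 of a scale on D must use the letter C.
C# and B## are enharmonically the same pitch, but only C# uses the letter C, so it is the correct spelling here.

C#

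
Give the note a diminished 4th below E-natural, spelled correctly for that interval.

E down a perfect fourth is B, so the target letter is B.
From E, a diminished fourth is 4 semitones down: B#.

B#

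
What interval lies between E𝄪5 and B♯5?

diminished fifth

The letter names run E→B, a span of 4 letter steps, so the interval is some kind of fifth.
E## to B# is 6 semitones. A perfect fifth is 7, so 6 makes it diminished.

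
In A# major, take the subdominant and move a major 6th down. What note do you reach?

F#

The subdominant of A# major is D#.
A major sixth (9 semitones) below D# lands on the letter F, giving F#.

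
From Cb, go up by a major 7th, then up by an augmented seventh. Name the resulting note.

A#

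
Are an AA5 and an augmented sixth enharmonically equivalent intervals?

No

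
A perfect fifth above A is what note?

A fifth above A lands on the letter E.
A perfect fifth spans 7 semitones, so A moves to pitch class 4. On the letter E that is E.

E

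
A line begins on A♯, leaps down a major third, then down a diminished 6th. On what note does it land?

A##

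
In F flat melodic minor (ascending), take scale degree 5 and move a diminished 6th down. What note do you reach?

E

Scale degree 5 of Fb melodic minor (ascending) is Cb.
A diminished sixth (7 semitones) below Cb lands on the letter E, giving E.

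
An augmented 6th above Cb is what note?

C up a major sixth is A, so the target letter is A.
From Cb, an augmented sixth is 10 semitones up: A.

A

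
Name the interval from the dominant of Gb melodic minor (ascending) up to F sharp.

The dominant of Gb melodic minor (ascending) is Db.
Db up to F#: letters D→F make it a third; 5 semitones makes it augmented.

augmented third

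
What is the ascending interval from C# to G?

diminished fifth

The letter names run C→G, a span of 4 letter steps, so the interval is some kind of fifth.
C# to G is 6 semitones. A perfect fifth is 7, so 6 makes it diminished.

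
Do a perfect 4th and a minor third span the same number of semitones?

No

A perfect fourth spans 5 semitones; a minor third spans 3.
The spans differ, so they are not enharmonic equivalents.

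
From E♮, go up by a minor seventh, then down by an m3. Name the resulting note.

A minor seventh up from E is D (letter D, 10 semitones up).
A minor third down from D is B (letter B, 3 semitones down).

B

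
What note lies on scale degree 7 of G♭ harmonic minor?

F

The Gb harmonic minor scale runs Gb Ab Bbb Cb Db Ebb F.
Degree 7 is F.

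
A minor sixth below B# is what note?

D##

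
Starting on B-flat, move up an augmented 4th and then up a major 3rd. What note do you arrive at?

An augmented fourth up from Bb is E (letter E, 6 semitones up).
A major third up from E is G# (letter G, 4 semitones up).

G#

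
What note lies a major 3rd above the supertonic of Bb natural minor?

E

The supertonic of Bb natural minor is C.
A major third (4 semitones) above C lands on the letter E, giving E.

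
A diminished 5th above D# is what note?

D up a perfect fifth is A, so the target letter is A.
From D#, a diminished fifth is 6 semitones up: A.

A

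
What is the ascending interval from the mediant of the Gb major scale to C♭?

The mediant of Gb major is Bb.
Bb up to Cb: letters B→C make it a second; 1 semitone makes it minor.

minor second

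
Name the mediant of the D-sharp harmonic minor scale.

Degree 3 takes the letter 2 steps above D, which is F.
In harmonic minor, degree 3 sits 3 semitones above the tonic. D# + 3 semitones is pitch class 6, spelled on F as F#.

F#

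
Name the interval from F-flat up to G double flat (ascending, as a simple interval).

Counting letters F–G gives a second.
Fb→Gbb = 1 semitone, 1 narrower than the major second (2), so minor.

minor second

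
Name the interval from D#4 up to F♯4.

The letter names run D→F, a span of 2 letter steps, so the interval is some kind of third.
D# to F# is 3 semitones. A major third is 4, so 3 makes it minor.

minor third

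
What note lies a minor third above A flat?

Cb

A third above A lands on the letter C.
A minor third spans 3 semitones, so Ab moves to pitch class 11. On the letter C that is Cb.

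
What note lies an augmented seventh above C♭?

B

A seventh above C lands on the letter B.
An augmented seventh spans 12 semitones, so Cb moves to pitch class 11. On the letter B that is B.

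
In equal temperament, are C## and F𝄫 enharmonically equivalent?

Two spellings are enharmonically equivalent only if they share a pitch class.
Here C## → 2, Fbb → 3; 2 ≠ 3, so they are not.

No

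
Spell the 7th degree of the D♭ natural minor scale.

Cb

Degree 7 takes the letter 6 steps above D, which is C.
In natural minor, degree 7 sits 10 semitones above the tonic. Db + 10 semitones is pitch class 11, spelled on C as Cb.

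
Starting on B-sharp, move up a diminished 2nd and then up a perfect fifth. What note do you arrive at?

G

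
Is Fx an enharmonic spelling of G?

F## = pitch class 7 and G = pitch class 7 — the same pitch class, so they are enharmonic equivalents.

Yes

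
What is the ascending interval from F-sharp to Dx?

augmented sixth

Counting letters F–G–A–B–C–D gives a sixth.
F#→D## = 10 semitones, 1 wider than the major sixth (9), so augmented.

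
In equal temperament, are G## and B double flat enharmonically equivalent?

G## = pitch class 9 and Bbb = pitch class 9 — the same pitch class, so they are enharmonic equivalents.

Yes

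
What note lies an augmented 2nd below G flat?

Fbb

G down a major second is F, so the target letter is F.
From Gb, an augmented second is 3 semitones down: Fbb.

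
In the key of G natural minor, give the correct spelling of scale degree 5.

The G natural minor scale runs G A Bb C D Eb F.
Degree 5 is D.

D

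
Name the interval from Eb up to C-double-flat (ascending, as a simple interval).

The letter names run E→C, a span of 5 letter steps, so the interval is some kind of sixth.
Eb to Cbb is 7 semitones. A major sixth is 9, so 7 makes it diminished.

diminished sixth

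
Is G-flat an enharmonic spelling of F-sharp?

Yes

Gb is pitch class 6; F# is pitch class 6.
All spellings map to pitch class 6, so they are enharmonically equivalent.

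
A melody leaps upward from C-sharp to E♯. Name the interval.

Counting letters C–D–E gives a third.
C#→E# = 4 semitones, exactly the major third.

major third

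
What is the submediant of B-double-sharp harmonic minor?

Degree 6 takes the letter 5 steps above B, which is G.
In harmonic minor, degree 6 sits 8 semitones above the tonic. B## + 8 semitones is pitch class 9, spelled on G as G##.

G##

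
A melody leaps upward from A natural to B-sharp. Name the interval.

augmented second

The letter names run A→B, a span of 1 letter step, so the interval is some kind of second.
A to B# is 3 semitones. A major second is 2, so 3 makes it augmented.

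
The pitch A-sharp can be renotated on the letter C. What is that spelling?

A# is pitch class 10. The letter C alone is pitch class 0.
To reach pitch class 10 from C requires an offset of -2 semitones, i.e. double flat: Cbb.

Cbb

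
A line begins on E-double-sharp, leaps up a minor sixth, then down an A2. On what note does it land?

B

A minor sixth up from E## is C## (letter C, 8 semitones up).
An augmented second down from C## is B (letter B, 3 semitones down).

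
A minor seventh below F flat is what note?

F down a major seventh is Gb, so the target letter is G.
From Fb, a minor seventh is 10 semitones down: Gb.

Gb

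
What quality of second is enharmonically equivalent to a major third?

doubly augmented

A major third spans 4 semitones.
A second spanning 4 semitones is doubly augmented (the major second is 2).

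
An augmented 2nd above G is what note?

G up a major second is A, so the target letter is A.
From G, an augmented second is 3 semitones up: A#.

A#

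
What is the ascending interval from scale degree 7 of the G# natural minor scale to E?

minor seventh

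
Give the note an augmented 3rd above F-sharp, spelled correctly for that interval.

F up a major third is A, so the target letter is A.
From F#, an augmented third is 5 semitones up: A##.

A##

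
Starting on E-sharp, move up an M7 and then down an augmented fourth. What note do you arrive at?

A major seventh up from E# is D## (letter D, 11 semitones up).
An augmented fourth down from D## is A# (letter A, 6 semitones down).

A#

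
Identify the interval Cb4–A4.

Counting letters C–D–E–F–G–A gives a sixth.
Cb→A = 10 semitones, 1 wider than the major sixth (9), so augmented.

augmented sixth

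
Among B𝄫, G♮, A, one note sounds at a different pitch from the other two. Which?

In 12-tone equal temperament, enharmonic equivalents share a pitch class. Bbb is pitch class 9; G is pitch class 7; A is pitch class 9.
Bbb and A share pitch class 9, while G is pitch class 7.

G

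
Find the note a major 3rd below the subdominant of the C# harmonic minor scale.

The subdominant of C# harmonic minor is F#.
A major third (4 semitones) below F# lands on the letter D, giving D.

D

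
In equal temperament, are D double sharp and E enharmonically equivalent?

Yes

D## = pitch class 4 and E = pitch class 4 — the same pitch class, so they are enharmonic equivalents.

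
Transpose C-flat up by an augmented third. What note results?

E

C up a major third is E, so the target letter is E.
From Cb, an augmented third is 5 semitones up: E.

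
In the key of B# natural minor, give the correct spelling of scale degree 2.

C##

The B# natural minor scale runs B# C## D# E# F## G# A#.
Degree 2 is C##.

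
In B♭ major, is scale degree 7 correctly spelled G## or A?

A

Each scale degree takes a distinct letter name. Degree 7 of a scale on B must use the letter A.
A and G## are enharmonically the same pitch, but only A uses the letter A, so it is the correct spelling here.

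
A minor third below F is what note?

D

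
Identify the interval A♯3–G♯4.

The letter names run A→G, a span of 6 letter steps, so the interval is some kind of seventh.
A# to G# is 10 semitones. A major seventh is 11, so 10 makes it minor.

minor seventh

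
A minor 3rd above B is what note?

D

B up a major third is D#, so the target letter is D.
From B, a minor third is 3 semitones up: D.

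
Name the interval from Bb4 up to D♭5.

Counting letters B–C–D gives a third.
Bb→Db = 3 semitones, 1 narrower than the major third (4), so minor.

minor third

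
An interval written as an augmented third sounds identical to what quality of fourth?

perfect

An augmented third spans 5 semitones.
A fourth spanning 5 semitones is perfect (the perfect fourth is 5).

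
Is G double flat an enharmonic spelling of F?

Yes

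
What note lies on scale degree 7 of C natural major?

The C major scale runs C D E F G A B.
Degree 7 is B.

B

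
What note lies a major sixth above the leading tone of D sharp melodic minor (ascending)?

A##

The leading tone of D# melodic minor (ascending) is C##.
A major sixth (9 semitones) above C## lands on the letter A, giving A##.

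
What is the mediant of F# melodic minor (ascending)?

The F# melodic minor (ascending) scale runs F# G# A B C# D# E#.
Degree 3 is A.

A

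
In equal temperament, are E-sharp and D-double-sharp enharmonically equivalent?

E# is pitch class 5; D## is pitch class 4.
The pitch classes differ (5 vs. 4), so they are not enharmonic equivalents.

No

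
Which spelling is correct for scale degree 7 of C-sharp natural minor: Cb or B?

B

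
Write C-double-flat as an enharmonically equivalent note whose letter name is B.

Bb

Cbb is pitch class 10. The letter B alone is pitch class 11.
To reach pitch class 10 from B requires an offset of -1 semitone, i.e. flat: Bb.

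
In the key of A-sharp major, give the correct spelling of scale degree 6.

F##

The A# major scale runs A# B# C## D# E# F## G##.
Degree 6 is F##.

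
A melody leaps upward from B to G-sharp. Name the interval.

major sixth

Counting letters B–C–D–E–F–G gives a sixth.
B→G# = 9 semitones, exactly the major sixth.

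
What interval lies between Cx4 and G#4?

diminished fifth

Counting letters C–D–E–F–G gives a fifth.
C##→G# = 6 semitones, 1 narrower than the perfect fifth (7), so diminished.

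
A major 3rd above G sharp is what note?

B#

G up a major third is B, so the target letter is B.
From G#, a major third is 4 semitones up: B#.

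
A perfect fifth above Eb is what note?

Bb

A fifth above E lands on the letter B.
A perfect fifth spans 7 semitones, so Eb moves to pitch class 10. On the letter B that is Bb.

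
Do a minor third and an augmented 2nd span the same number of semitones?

A minor third spans 3 semitones; an augmented second spans 3.
They are enharmonically equivalent.

Yes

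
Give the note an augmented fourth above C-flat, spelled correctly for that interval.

F

C up a perfect fourth is F, so the target letter is F.
From Cb, an augmented fourth is 6 semitones up: F.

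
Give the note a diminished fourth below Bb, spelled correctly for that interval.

F#

A fourth below B lands on the letter F.
A diminished fourth spans 4 semitones, so Bb moves to pitch class 6. On the letter F that is F#.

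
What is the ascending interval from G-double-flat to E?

doubly augmented sixth

The letter names run G→E, a span of 5 letter steps, so the interval is some kind of sixth.
Gbb to E is 11 semitones. A major sixth is 9, so 11 makes it doubly augmented.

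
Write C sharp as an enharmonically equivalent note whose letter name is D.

Plain D sits 1 semitone above C#, so on the letter D the same pitch needs a flat: Db.

Db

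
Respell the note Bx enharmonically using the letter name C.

Plain C sits 1 semitone below B##, so on the letter C the same pitch needs a sharp: C#.

C#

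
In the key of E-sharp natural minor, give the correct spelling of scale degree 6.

C#

Degree 6 takes the letter 5 steps above E, which is C.
In natural minor, degree 6 sits 8 semitones above the tonic. E# + 8 semitones is pitch class 1, spelled on C as C#.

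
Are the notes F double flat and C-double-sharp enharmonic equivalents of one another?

No

Fbb is pitch class 3; C## is pitch class 2.
The pitch classes differ (3 vs. 2), so they are not enharmonic equivalents.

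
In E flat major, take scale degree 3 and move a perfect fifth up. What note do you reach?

Scale degree 3 of Eb major is G.
A perfect fifth (7 semitones) above G lands on the letter D, giving D.

D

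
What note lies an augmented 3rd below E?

Cb

E down a major third is C, so the target letter is C.
From E, an augmented third is 5 semitones down: Cb.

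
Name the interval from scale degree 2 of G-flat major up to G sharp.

augmented seventh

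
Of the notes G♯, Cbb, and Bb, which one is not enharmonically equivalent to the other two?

G#

In 12-tone equal temperament, enharmonic equivalents share a pitch class. G# is pitch class 8; Cbb is pitch class 10; Bb is pitch class 10.
Cbb and Bb share pitch class 10, while G# is pitch class 8.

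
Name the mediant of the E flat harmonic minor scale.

Gb

Degree 3 takes the letter 2 steps above E, which is G.
In harmonic minor, degree 3 sits 3 semitones above the tonic. Eb + 3 semitones is pitch class 6, spelled on G as Gb.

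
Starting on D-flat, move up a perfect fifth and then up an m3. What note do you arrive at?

Cb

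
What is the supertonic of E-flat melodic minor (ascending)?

The Eb melodic minor (ascending) scale runs Eb F Gb Ab Bb C D.
Degree 2 is F.

F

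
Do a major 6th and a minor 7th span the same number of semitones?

No

A major sixth spans 9 semitones; a minor seventh spans 10.
The spans differ, so they are not enharmonic equivalents.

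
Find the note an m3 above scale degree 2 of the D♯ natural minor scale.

Scale degree 2 of D# natural minor is E#.
A minor third (3 semitones) above E# lands on the letter G, giving G#.

G#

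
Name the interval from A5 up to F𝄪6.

The letter names run A→F, a span of 5 letter steps, so the interval is some kind of sixth.
A to F## is 10 semitones. A major sixth is 9, so 10 makes it augmented.

augmented sixth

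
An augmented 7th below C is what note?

C down a major seventh is Db, so the target letter is D.
From C, an augmented seventh is 12 semitones down: Dbb.

Dbb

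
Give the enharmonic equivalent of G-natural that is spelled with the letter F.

G is pitch class 7. The letter F alone is pitch class 5.
To reach pitch class 7 from F requires an offset of +2 semitones, i.e. double sharp: F##.

F##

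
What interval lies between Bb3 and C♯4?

Counting letters B–C gives a second.
Bb→C# = 3 semitones, 1 wider than the major second (2), so augmented.

augmented second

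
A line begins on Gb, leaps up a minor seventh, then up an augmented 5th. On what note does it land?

A minor seventh up from Gb is Fb (letter F, 10 semitones up).
An augmented fifth up from Fb is C (letter C, 8 semitones up).

C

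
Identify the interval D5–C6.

minor seventh

Counting letters D–E–F–G–A–B–C gives a seventh.
D→C = 10 semitones, 1 narrower than the major seventh (11), so minor.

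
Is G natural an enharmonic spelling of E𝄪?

No

G is pitch class 7; E## is pitch class 6.
The pitch classes differ (7 vs. 6), so they are not enharmonic equivalents.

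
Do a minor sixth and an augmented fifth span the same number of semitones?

A minor sixth spans 8 semitones; an augmented fifth spans 8.
They are enharmonically equivalent.

Yes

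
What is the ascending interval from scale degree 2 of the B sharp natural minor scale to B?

diminished seventh

Scale degree 2 of B# natural minor is C##.
C## up to B: letters C→B make it a seventh; 9 semitones makes it diminished.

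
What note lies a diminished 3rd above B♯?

D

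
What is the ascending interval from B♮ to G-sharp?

The letter names run B→G, a span of 5 letter steps, so the interval is some kind of sixth.
B to G# is 9 semitones. A major sixth is 9, so 9 makes it major.

major sixth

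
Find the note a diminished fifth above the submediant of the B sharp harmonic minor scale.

D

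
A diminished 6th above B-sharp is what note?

G

A sixth above B lands on the letter G.
A diminished sixth spans 7 semitones, so B# moves to pitch class 7. On the letter G that is G.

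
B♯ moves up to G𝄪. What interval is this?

Counting letters B–C–D–E–F–G gives a sixth.
B#→G## = 9 semitones, exactly the major sixth.

major sixth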